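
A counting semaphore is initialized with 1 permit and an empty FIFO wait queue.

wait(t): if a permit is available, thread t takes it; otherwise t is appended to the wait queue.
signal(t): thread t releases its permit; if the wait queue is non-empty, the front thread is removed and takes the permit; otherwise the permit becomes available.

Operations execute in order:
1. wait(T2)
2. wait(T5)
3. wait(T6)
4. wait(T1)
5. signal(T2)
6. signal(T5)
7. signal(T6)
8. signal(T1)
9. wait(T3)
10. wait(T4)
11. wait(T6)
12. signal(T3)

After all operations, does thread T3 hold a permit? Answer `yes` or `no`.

Step 1: wait(T2) -> count=0 queue=[] holders={T2}
Step 2: wait(T5) -> count=0 queue=[T5] holders={T2}
Step 3: wait(T6) -> count=0 queue=[T5,T6] holders={T2}
Step 4: wait(T1) -> count=0 queue=[T5,T6,T1] holders={T2}
Step 5: signal(T2) -> count=0 queue=[T6,T1] holders={T5}
Step 6: signal(T5) -> count=0 queue=[T1] holders={T6}
Step 7: signal(T6) -> count=0 queue=[] holders={T1}
Step 8: signal(T1) -> count=1 queue=[] holders={none}
Step 9: wait(T3) -> count=0 queue=[] holders={T3}
Step 10: wait(T4) -> count=0 queue=[T4] holders={T3}
Step 11: wait(T6) -> count=0 queue=[T4,T6] holders={T3}
Step 12: signal(T3) -> count=0 queue=[T6] holders={T4}
Final holders: {T4} -> T3 not in holders

Answer: no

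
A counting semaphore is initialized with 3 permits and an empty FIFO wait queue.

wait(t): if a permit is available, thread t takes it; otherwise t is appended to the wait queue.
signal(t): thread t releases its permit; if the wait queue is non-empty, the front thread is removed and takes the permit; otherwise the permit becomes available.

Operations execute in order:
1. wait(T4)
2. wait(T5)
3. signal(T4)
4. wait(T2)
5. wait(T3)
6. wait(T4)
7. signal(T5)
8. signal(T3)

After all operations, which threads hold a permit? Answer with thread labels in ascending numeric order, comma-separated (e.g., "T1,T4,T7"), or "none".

Answer: T2,T4

Derivation:
Step 1: wait(T4) -> count=2 queue=[] holders={T4}
Step 2: wait(T5) -> count=1 queue=[] holders={T4,T5}
Step 3: signal(T4) -> count=2 queue=[] holders={T5}
Step 4: wait(T2) -> count=1 queue=[] holders={T2,T5}
Step 5: wait(T3) -> count=0 queue=[] holders={T2,T3,T5}
Step 6: wait(T4) -> count=0 queue=[T4] holders={T2,T3,T5}
Step 7: signal(T5) -> count=0 queue=[] holders={T2,T3,T4}
Step 8: signal(T3) -> count=1 queue=[] holders={T2,T4}
Final holders: T2,T4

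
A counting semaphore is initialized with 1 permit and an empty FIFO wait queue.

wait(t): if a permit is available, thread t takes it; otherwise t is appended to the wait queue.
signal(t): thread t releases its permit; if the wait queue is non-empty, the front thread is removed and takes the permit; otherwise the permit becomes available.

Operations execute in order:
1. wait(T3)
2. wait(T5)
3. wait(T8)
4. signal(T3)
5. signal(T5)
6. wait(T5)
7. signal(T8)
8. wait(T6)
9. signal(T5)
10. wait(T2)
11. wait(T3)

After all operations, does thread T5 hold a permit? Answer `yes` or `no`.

Answer: no

Derivation:
Step 1: wait(T3) -> count=0 queue=[] holders={T3}
Step 2: wait(T5) -> count=0 queue=[T5] holders={T3}
Step 3: wait(T8) -> count=0 queue=[T5,T8] holders={T3}
Step 4: signal(T3) -> count=0 queue=[T8] holders={T5}
Step 5: signal(T5) -> count=0 queue=[] holders={T8}
Step 6: wait(T5) -> count=0 queue=[T5] holders={T8}
Step 7: signal(T8) -> count=0 queue=[] holders={T5}
Step 8: wait(T6) -> count=0 queue=[T6] holders={T5}
Step 9: signal(T5) -> count=0 queue=[] holders={T6}
Step 10: wait(T2) -> count=0 queue=[T2] holders={T6}
Step 11: wait(T3) -> count=0 queue=[T2,T3] holders={T6}
Final holders: {T6} -> T5 not in holders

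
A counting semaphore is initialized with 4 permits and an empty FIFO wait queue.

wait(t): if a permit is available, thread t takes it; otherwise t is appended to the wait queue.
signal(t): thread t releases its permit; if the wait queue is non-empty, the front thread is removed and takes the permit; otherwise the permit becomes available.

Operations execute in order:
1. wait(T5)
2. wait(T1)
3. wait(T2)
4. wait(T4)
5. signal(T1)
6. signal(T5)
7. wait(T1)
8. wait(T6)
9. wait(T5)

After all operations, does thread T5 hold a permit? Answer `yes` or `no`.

Answer: no

Derivation:
Step 1: wait(T5) -> count=3 queue=[] holders={T5}
Step 2: wait(T1) -> count=2 queue=[] holders={T1,T5}
Step 3: wait(T2) -> count=1 queue=[] holders={T1,T2,T5}
Step 4: wait(T4) -> count=0 queue=[] holders={T1,T2,T4,T5}
Step 5: signal(T1) -> count=1 queue=[] holders={T2,T4,T5}
Step 6: signal(T5) -> count=2 queue=[] holders={T2,T4}
Step 7: wait(T1) -> count=1 queue=[] holders={T1,T2,T4}
Step 8: wait(T6) -> count=0 queue=[] holders={T1,T2,T4,T6}
Step 9: wait(T5) -> count=0 queue=[T5] holders={T1,T2,T4,T6}
Final holders: {T1,T2,T4,T6} -> T5 not in holders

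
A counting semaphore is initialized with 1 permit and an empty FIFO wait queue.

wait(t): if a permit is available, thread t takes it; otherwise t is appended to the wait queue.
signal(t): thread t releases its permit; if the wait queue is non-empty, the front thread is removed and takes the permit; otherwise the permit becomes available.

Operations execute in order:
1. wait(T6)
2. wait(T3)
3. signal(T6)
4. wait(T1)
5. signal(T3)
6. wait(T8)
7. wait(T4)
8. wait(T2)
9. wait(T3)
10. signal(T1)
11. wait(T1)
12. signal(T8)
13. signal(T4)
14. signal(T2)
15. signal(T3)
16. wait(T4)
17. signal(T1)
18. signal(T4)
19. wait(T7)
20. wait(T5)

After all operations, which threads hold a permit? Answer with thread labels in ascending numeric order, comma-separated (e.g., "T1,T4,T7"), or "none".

Step 1: wait(T6) -> count=0 queue=[] holders={T6}
Step 2: wait(T3) -> count=0 queue=[T3] holders={T6}
Step 3: signal(T6) -> count=0 queue=[] holders={T3}
Step 4: wait(T1) -> count=0 queue=[T1] holders={T3}
Step 5: signal(T3) -> count=0 queue=[] holders={T1}
Step 6: wait(T8) -> count=0 queue=[T8] holders={T1}
Step 7: wait(T4) -> count=0 queue=[T8,T4] holders={T1}
Step 8: wait(T2) -> count=0 queue=[T8,T4,T2] holders={T1}
Step 9: wait(T3) -> count=0 queue=[T8,T4,T2,T3] holders={T1}
Step 10: signal(T1) -> count=0 queue=[T4,T2,T3] holders={T8}
Step 11: wait(T1) -> count=0 queue=[T4,T2,T3,T1] holders={T8}
Step 12: signal(T8) -> count=0 queue=[T2,T3,T1] holders={T4}
Step 13: signal(T4) -> count=0 queue=[T3,T1] holders={T2}
Step 14: signal(T2) -> count=0 queue=[T1] holders={T3}
Step 15: signal(T3) -> count=0 queue=[] holders={T1}
Step 16: wait(T4) -> count=0 queue=[T4] holders={T1}
Step 17: signal(T1) -> count=0 queue=[] holders={T4}
Step 18: signal(T4) -> count=1 queue=[] holders={none}
Step 19: wait(T7) -> count=0 queue=[] holders={T7}
Step 20: wait(T5) -> count=0 queue=[T5] holders={T7}
Final holders: T7

Answer: T7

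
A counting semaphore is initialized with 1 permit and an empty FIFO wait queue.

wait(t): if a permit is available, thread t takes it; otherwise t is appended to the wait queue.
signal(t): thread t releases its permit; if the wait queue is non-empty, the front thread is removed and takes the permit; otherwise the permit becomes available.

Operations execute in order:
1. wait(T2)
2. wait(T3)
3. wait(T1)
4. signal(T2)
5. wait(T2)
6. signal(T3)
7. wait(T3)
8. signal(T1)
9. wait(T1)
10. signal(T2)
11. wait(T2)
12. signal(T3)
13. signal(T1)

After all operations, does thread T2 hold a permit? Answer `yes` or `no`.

Step 1: wait(T2) -> count=0 queue=[] holders={T2}
Step 2: wait(T3) -> count=0 queue=[T3] holders={T2}
Step 3: wait(T1) -> count=0 queue=[T3,T1] holders={T2}
Step 4: signal(T2) -> count=0 queue=[T1] holders={T3}
Step 5: wait(T2) -> count=0 queue=[T1,T2] holders={T3}
Step 6: signal(T3) -> count=0 queue=[T2] holders={T1}
Step 7: wait(T3) -> count=0 queue=[T2,T3] holders={T1}
Step 8: signal(T1) -> count=0 queue=[T3] holders={T2}
Step 9: wait(T1) -> count=0 queue=[T3,T1] holders={T2}
Step 10: signal(T2) -> count=0 queue=[T1] holders={T3}
Step 11: wait(T2) -> count=0 queue=[T1,T2] holders={T3}
Step 12: signal(T3) -> count=0 queue=[T2] holders={T1}
Step 13: signal(T1) -> count=0 queue=[] holders={T2}
Final holders: {T2} -> T2 in holders

Answer: yes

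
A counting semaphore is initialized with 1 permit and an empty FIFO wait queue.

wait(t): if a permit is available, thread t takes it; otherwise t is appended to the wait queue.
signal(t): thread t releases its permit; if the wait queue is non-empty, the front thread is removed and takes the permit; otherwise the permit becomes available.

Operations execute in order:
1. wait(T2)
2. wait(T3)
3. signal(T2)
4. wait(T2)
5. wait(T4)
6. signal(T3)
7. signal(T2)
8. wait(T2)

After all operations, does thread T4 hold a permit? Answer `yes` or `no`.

Step 1: wait(T2) -> count=0 queue=[] holders={T2}
Step 2: wait(T3) -> count=0 queue=[T3] holders={T2}
Step 3: signal(T2) -> count=0 queue=[] holders={T3}
Step 4: wait(T2) -> count=0 queue=[T2] holders={T3}
Step 5: wait(T4) -> count=0 queue=[T2,T4] holders={T3}
Step 6: signal(T3) -> count=0 queue=[T4] holders={T2}
Step 7: signal(T2) -> count=0 queue=[] holders={T4}
Step 8: wait(T2) -> count=0 queue=[T2] holders={T4}
Final holders: {T4} -> T4 in holders

Answer: yes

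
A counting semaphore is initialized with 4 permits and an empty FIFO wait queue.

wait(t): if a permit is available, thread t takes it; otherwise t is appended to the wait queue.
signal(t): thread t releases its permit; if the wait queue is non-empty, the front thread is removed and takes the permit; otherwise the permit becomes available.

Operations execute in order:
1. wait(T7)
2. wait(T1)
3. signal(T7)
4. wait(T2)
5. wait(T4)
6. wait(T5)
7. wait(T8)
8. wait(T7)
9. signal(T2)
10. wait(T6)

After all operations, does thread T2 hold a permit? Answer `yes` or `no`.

Step 1: wait(T7) -> count=3 queue=[] holders={T7}
Step 2: wait(T1) -> count=2 queue=[] holders={T1,T7}
Step 3: signal(T7) -> count=3 queue=[] holders={T1}
Step 4: wait(T2) -> count=2 queue=[] holders={T1,T2}
Step 5: wait(T4) -> count=1 queue=[] holders={T1,T2,T4}
Step 6: wait(T5) -> count=0 queue=[] holders={T1,T2,T4,T5}
Step 7: wait(T8) -> count=0 queue=[T8] holders={T1,T2,T4,T5}
Step 8: wait(T7) -> count=0 queue=[T8,T7] holders={T1,T2,T4,T5}
Step 9: signal(T2) -> count=0 queue=[T7] holders={T1,T4,T5,T8}
Step 10: wait(T6) -> count=0 queue=[T7,T6] holders={T1,T4,T5,T8}
Final holders: {T1,T4,T5,T8} -> T2 not in holders

Answer: no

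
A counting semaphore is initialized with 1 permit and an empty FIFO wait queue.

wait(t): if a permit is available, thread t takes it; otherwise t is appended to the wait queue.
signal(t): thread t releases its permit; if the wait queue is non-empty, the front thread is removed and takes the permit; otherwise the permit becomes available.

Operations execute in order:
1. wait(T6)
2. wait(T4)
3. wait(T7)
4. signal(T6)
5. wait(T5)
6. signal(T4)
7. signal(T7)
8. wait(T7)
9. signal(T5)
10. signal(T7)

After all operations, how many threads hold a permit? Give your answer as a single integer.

Answer: 0

Derivation:
Step 1: wait(T6) -> count=0 queue=[] holders={T6}
Step 2: wait(T4) -> count=0 queue=[T4] holders={T6}
Step 3: wait(T7) -> count=0 queue=[T4,T7] holders={T6}
Step 4: signal(T6) -> count=0 queue=[T7] holders={T4}
Step 5: wait(T5) -> count=0 queue=[T7,T5] holders={T4}
Step 6: signal(T4) -> count=0 queue=[T5] holders={T7}
Step 7: signal(T7) -> count=0 queue=[] holders={T5}
Step 8: wait(T7) -> count=0 queue=[T7] holders={T5}
Step 9: signal(T5) -> count=0 queue=[] holders={T7}
Step 10: signal(T7) -> count=1 queue=[] holders={none}
Final holders: {none} -> 0 thread(s)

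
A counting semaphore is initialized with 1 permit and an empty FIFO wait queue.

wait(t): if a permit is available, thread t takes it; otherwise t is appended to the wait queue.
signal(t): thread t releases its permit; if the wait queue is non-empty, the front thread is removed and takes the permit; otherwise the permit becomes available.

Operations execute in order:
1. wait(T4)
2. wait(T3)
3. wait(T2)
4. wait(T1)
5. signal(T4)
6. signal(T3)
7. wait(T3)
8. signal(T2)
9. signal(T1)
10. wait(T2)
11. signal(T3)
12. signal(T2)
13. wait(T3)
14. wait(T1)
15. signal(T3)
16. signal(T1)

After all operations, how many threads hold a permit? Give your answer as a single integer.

Step 1: wait(T4) -> count=0 queue=[] holders={T4}
Step 2: wait(T3) -> count=0 queue=[T3] holders={T4}
Step 3: wait(T2) -> count=0 queue=[T3,T2] holders={T4}
Step 4: wait(T1) -> count=0 queue=[T3,T2,T1] holders={T4}
Step 5: signal(T4) -> count=0 queue=[T2,T1] holders={T3}
Step 6: signal(T3) -> count=0 queue=[T1] holders={T2}
Step 7: wait(T3) -> count=0 queue=[T1,T3] holders={T2}
Step 8: signal(T2) -> count=0 queue=[T3] holders={T1}
Step 9: signal(T1) -> count=0 queue=[] holders={T3}
Step 10: wait(T2) -> count=0 queue=[T2] holders={T3}
Step 11: signal(T3) -> count=0 queue=[] holders={T2}
Step 12: signal(T2) -> count=1 queue=[] holders={none}
Step 13: wait(T3) -> count=0 queue=[] holders={T3}
Step 14: wait(T1) -> count=0 queue=[T1] holders={T3}
Step 15: signal(T3) -> count=0 queue=[] holders={T1}
Step 16: signal(T1) -> count=1 queue=[] holders={none}
Final holders: {none} -> 0 thread(s)

Answer: 0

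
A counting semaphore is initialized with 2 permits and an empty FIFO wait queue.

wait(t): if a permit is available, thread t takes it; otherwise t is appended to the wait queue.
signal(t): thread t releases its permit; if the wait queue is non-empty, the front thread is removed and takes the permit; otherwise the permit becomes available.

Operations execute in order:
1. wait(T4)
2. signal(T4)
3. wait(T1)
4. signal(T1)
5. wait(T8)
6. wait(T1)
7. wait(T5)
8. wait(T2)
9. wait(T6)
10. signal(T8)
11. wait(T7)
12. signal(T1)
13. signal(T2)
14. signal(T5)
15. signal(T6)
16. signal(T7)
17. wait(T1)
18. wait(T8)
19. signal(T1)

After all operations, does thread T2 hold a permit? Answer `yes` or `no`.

Step 1: wait(T4) -> count=1 queue=[] holders={T4}
Step 2: signal(T4) -> count=2 queue=[] holders={none}
Step 3: wait(T1) -> count=1 queue=[] holders={T1}
Step 4: signal(T1) -> count=2 queue=[] holders={none}
Step 5: wait(T8) -> count=1 queue=[] holders={T8}
Step 6: wait(T1) -> count=0 queue=[] holders={T1,T8}
Step 7: wait(T5) -> count=0 queue=[T5] holders={T1,T8}
Step 8: wait(T2) -> count=0 queue=[T5,T2] holders={T1,T8}
Step 9: wait(T6) -> count=0 queue=[T5,T2,T6] holders={T1,T8}
Step 10: signal(T8) -> count=0 queue=[T2,T6] holders={T1,T5}
Step 11: wait(T7) -> count=0 queue=[T2,T6,T7] holders={T1,T5}
Step 12: signal(T1) -> count=0 queue=[T6,T7] holders={T2,T5}
Step 13: signal(T2) -> count=0 queue=[T7] holders={T5,T6}
Step 14: signal(T5) -> count=0 queue=[] holders={T6,T7}
Step 15: signal(T6) -> count=1 queue=[] holders={T7}
Step 16: signal(T7) -> count=2 queue=[] holders={none}
Step 17: wait(T1) -> count=1 queue=[] holders={T1}
Step 18: wait(T8) -> count=0 queue=[] holders={T1,T8}
Step 19: signal(T1) -> count=1 queue=[] holders={T8}
Final holders: {T8} -> T2 not in holders

Answer: no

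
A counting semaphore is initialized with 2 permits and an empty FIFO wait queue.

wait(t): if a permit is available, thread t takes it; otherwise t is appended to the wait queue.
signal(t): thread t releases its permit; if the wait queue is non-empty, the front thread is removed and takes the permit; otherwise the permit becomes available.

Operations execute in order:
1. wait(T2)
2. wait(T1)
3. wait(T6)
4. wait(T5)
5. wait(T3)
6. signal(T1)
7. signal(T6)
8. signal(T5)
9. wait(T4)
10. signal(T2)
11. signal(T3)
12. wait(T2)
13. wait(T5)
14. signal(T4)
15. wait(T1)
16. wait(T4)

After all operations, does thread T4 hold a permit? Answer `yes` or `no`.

Answer: no

Derivation:
Step 1: wait(T2) -> count=1 queue=[] holders={T2}
Step 2: wait(T1) -> count=0 queue=[] holders={T1,T2}
Step 3: wait(T6) -> count=0 queue=[T6] holders={T1,T2}
Step 4: wait(T5) -> count=0 queue=[T6,T5] holders={T1,T2}
Step 5: wait(T3) -> count=0 queue=[T6,T5,T3] holders={T1,T2}
Step 6: signal(T1) -> count=0 queue=[T5,T3] holders={T2,T6}
Step 7: signal(T6) -> count=0 queue=[T3] holders={T2,T5}
Step 8: signal(T5) -> count=0 queue=[] holders={T2,T3}
Step 9: wait(T4) -> count=0 queue=[T4] holders={T2,T3}
Step 10: signal(T2) -> count=0 queue=[] holders={T3,T4}
Step 11: signal(T3) -> count=1 queue=[] holders={T4}
Step 12: wait(T2) -> count=0 queue=[] holders={T2,T4}
Step 13: wait(T5) -> count=0 queue=[T5] holders={T2,T4}
Step 14: signal(T4) -> count=0 queue=[] holders={T2,T5}
Step 15: wait(T1) -> count=0 queue=[T1] holders={T2,T5}
Step 16: wait(T4) -> count=0 queue=[T1,T4] holders={T2,T5}
Final holders: {T2,T5} -> T4 not in holders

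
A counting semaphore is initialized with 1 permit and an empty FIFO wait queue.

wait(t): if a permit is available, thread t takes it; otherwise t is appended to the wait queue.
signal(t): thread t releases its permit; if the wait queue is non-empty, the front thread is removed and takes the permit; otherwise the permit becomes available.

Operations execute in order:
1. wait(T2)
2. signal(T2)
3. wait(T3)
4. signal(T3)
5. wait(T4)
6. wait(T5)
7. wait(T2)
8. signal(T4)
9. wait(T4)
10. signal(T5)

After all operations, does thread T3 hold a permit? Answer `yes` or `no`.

Answer: no

Derivation:
Step 1: wait(T2) -> count=0 queue=[] holders={T2}
Step 2: signal(T2) -> count=1 queue=[] holders={none}
Step 3: wait(T3) -> count=0 queue=[] holders={T3}
Step 4: signal(T3) -> count=1 queue=[] holders={none}
Step 5: wait(T4) -> count=0 queue=[] holders={T4}
Step 6: wait(T5) -> count=0 queue=[T5] holders={T4}
Step 7: wait(T2) -> count=0 queue=[T5,T2] holders={T4}
Step 8: signal(T4) -> count=0 queue=[T2] holders={T5}
Step 9: wait(T4) -> count=0 queue=[T2,T4] holders={T5}
Step 10: signal(T5) -> count=0 queue=[T4] holders={T2}
Final holders: {T2} -> T3 not in holders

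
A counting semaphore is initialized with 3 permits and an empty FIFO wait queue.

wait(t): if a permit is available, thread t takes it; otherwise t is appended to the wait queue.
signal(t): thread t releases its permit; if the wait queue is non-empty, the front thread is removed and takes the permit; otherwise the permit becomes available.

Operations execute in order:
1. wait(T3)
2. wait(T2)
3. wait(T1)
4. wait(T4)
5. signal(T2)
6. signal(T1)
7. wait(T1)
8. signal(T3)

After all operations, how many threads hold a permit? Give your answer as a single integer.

Answer: 2

Derivation:
Step 1: wait(T3) -> count=2 queue=[] holders={T3}
Step 2: wait(T2) -> count=1 queue=[] holders={T2,T3}
Step 3: wait(T1) -> count=0 queue=[] holders={T1,T2,T3}
Step 4: wait(T4) -> count=0 queue=[T4] holders={T1,T2,T3}
Step 5: signal(T2) -> count=0 queue=[] holders={T1,T3,T4}
Step 6: signal(T1) -> count=1 queue=[] holders={T3,T4}
Step 7: wait(T1) -> count=0 queue=[] holders={T1,T3,T4}
Step 8: signal(T3) -> count=1 queue=[] holders={T1,T4}
Final holders: {T1,T4} -> 2 thread(s)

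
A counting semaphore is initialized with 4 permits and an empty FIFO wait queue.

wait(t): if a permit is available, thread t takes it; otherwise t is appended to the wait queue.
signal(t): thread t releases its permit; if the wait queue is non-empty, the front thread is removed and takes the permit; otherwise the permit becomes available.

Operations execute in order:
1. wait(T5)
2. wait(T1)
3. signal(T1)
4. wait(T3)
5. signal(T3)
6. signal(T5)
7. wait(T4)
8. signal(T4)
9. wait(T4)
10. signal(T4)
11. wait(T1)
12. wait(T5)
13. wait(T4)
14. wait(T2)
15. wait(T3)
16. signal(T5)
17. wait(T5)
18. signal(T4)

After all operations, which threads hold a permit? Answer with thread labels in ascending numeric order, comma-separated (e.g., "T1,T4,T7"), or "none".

Step 1: wait(T5) -> count=3 queue=[] holders={T5}
Step 2: wait(T1) -> count=2 queue=[] holders={T1,T5}
Step 3: signal(T1) -> count=3 queue=[] holders={T5}
Step 4: wait(T3) -> count=2 queue=[] holders={T3,T5}
Step 5: signal(T3) -> count=3 queue=[] holders={T5}
Step 6: signal(T5) -> count=4 queue=[] holders={none}
Step 7: wait(T4) -> count=3 queue=[] holders={T4}
Step 8: signal(T4) -> count=4 queue=[] holders={none}
Step 9: wait(T4) -> count=3 queue=[] holders={T4}
Step 10: signal(T4) -> count=4 queue=[] holders={none}
Step 11: wait(T1) -> count=3 queue=[] holders={T1}
Step 12: wait(T5) -> count=2 queue=[] holders={T1,T5}
Step 13: wait(T4) -> count=1 queue=[] holders={T1,T4,T5}
Step 14: wait(T2) -> count=0 queue=[] holders={T1,T2,T4,T5}
Step 15: wait(T3) -> count=0 queue=[T3] holders={T1,T2,T4,T5}
Step 16: signal(T5) -> count=0 queue=[] holders={T1,T2,T3,T4}
Step 17: wait(T5) -> count=0 queue=[T5] holders={T1,T2,T3,T4}
Step 18: signal(T4) -> count=0 queue=[] holders={T1,T2,T3,T5}
Final holders: T1,T2,T3,T5

Answer: T1,T2,T3,T5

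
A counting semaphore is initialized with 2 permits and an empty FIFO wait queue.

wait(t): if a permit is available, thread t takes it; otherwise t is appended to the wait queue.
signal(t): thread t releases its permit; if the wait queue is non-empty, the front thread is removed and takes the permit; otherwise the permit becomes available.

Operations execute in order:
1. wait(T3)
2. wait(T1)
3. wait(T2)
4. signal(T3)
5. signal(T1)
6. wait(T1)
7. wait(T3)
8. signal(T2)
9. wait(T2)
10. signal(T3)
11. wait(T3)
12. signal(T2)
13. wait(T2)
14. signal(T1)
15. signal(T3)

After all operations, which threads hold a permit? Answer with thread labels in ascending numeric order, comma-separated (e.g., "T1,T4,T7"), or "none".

Answer: T2

Derivation:
Step 1: wait(T3) -> count=1 queue=[] holders={T3}
Step 2: wait(T1) -> count=0 queue=[] holders={T1,T3}
Step 3: wait(T2) -> count=0 queue=[T2] holders={T1,T3}
Step 4: signal(T3) -> count=0 queue=[] holders={T1,T2}
Step 5: signal(T1) -> count=1 queue=[] holders={T2}
Step 6: wait(T1) -> count=0 queue=[] holders={T1,T2}
Step 7: wait(T3) -> count=0 queue=[T3] holders={T1,T2}
Step 8: signal(T2) -> count=0 queue=[] holders={T1,T3}
Step 9: wait(T2) -> count=0 queue=[T2] holders={T1,T3}
Step 10: signal(T3) -> count=0 queue=[] holders={T1,T2}
Step 11: wait(T3) -> count=0 queue=[T3] holders={T1,T2}
Step 12: signal(T2) -> count=0 queue=[] holders={T1,T3}
Step 13: wait(T2) -> count=0 queue=[T2] holders={T1,T3}
Step 14: signal(T1) -> count=0 queue=[] holders={T2,T3}
Step 15: signal(T3) -> count=1 queue=[] holders={T2}
Final holders: T2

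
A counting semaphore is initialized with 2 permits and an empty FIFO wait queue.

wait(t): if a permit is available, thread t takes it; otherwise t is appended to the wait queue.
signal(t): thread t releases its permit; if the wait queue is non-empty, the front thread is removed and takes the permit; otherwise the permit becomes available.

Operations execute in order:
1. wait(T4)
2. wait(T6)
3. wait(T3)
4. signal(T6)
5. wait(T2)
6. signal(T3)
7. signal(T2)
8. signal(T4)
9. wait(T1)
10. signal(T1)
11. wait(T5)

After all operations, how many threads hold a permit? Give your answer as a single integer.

Step 1: wait(T4) -> count=1 queue=[] holders={T4}
Step 2: wait(T6) -> count=0 queue=[] holders={T4,T6}
Step 3: wait(T3) -> count=0 queue=[T3] holders={T4,T6}
Step 4: signal(T6) -> count=0 queue=[] holders={T3,T4}
Step 5: wait(T2) -> count=0 queue=[T2] holders={T3,T4}
Step 6: signal(T3) -> count=0 queue=[] holders={T2,T4}
Step 7: signal(T2) -> count=1 queue=[] holders={T4}
Step 8: signal(T4) -> count=2 queue=[] holders={none}
Step 9: wait(T1) -> count=1 queue=[] holders={T1}
Step 10: signal(T1) -> count=2 queue=[] holders={none}
Step 11: wait(T5) -> count=1 queue=[] holders={T5}
Final holders: {T5} -> 1 thread(s)

Answer: 1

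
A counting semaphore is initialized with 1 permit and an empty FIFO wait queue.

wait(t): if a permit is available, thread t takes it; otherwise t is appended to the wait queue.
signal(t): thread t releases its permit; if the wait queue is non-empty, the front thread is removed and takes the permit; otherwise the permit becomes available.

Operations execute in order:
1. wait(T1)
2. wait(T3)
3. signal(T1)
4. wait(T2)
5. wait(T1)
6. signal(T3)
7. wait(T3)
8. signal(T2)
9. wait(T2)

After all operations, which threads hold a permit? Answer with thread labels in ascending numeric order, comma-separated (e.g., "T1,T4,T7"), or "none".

Step 1: wait(T1) -> count=0 queue=[] holders={T1}
Step 2: wait(T3) -> count=0 queue=[T3] holders={T1}
Step 3: signal(T1) -> count=0 queue=[] holders={T3}
Step 4: wait(T2) -> count=0 queue=[T2] holders={T3}
Step 5: wait(T1) -> count=0 queue=[T2,T1] holders={T3}
Step 6: signal(T3) -> count=0 queue=[T1] holders={T2}
Step 7: wait(T3) -> count=0 queue=[T1,T3] holders={T2}
Step 8: signal(T2) -> count=0 queue=[T3] holders={T1}
Step 9: wait(T2) -> count=0 queue=[T3,T2] holders={T1}
Final holders: T1

Answer: T1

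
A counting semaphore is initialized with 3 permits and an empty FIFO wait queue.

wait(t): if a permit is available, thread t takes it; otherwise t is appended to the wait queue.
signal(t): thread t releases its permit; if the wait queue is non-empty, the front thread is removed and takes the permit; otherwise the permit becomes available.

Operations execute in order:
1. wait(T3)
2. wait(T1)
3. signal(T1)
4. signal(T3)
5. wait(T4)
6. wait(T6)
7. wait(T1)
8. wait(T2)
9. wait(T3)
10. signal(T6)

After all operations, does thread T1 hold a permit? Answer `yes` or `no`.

Answer: yes

Derivation:
Step 1: wait(T3) -> count=2 queue=[] holders={T3}
Step 2: wait(T1) -> count=1 queue=[] holders={T1,T3}
Step 3: signal(T1) -> count=2 queue=[] holders={T3}
Step 4: signal(T3) -> count=3 queue=[] holders={none}
Step 5: wait(T4) -> count=2 queue=[] holders={T4}
Step 6: wait(T6) -> count=1 queue=[] holders={T4,T6}
Step 7: wait(T1) -> count=0 queue=[] holders={T1,T4,T6}
Step 8: wait(T2) -> count=0 queue=[T2] holders={T1,T4,T6}
Step 9: wait(T3) -> count=0 queue=[T2,T3] holders={T1,T4,T6}
Step 10: signal(T6) -> count=0 queue=[T3] holders={T1,T2,T4}
Final holders: {T1,T2,T4} -> T1 in holders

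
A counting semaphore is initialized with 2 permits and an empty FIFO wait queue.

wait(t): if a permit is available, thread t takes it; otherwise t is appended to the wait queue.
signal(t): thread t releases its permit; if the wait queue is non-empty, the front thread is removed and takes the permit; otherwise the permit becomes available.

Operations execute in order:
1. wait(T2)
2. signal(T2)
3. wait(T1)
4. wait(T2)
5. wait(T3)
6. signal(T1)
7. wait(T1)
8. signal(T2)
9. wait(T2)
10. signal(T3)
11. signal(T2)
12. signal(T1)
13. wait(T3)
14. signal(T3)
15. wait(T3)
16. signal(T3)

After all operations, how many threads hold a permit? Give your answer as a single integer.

Answer: 0

Derivation:
Step 1: wait(T2) -> count=1 queue=[] holders={T2}
Step 2: signal(T2) -> count=2 queue=[] holders={none}
Step 3: wait(T1) -> count=1 queue=[] holders={T1}
Step 4: wait(T2) -> count=0 queue=[] holders={T1,T2}
Step 5: wait(T3) -> count=0 queue=[T3] holders={T1,T2}
Step 6: signal(T1) -> count=0 queue=[] holders={T2,T3}
Step 7: wait(T1) -> count=0 queue=[T1] holders={T2,T3}
Step 8: signal(T2) -> count=0 queue=[] holders={T1,T3}
Step 9: wait(T2) -> count=0 queue=[T2] holders={T1,T3}
Step 10: signal(T3) -> count=0 queue=[] holders={T1,T2}
Step 11: signal(T2) -> count=1 queue=[] holders={T1}
Step 12: signal(T1) -> count=2 queue=[] holders={none}
Step 13: wait(T3) -> count=1 queue=[] holders={T3}
Step 14: signal(T3) -> count=2 queue=[] holders={none}
Step 15: wait(T3) -> count=1 queue=[] holders={T3}
Step 16: signal(T3) -> count=2 queue=[] holders={none}
Final holders: {none} -> 0 thread(s)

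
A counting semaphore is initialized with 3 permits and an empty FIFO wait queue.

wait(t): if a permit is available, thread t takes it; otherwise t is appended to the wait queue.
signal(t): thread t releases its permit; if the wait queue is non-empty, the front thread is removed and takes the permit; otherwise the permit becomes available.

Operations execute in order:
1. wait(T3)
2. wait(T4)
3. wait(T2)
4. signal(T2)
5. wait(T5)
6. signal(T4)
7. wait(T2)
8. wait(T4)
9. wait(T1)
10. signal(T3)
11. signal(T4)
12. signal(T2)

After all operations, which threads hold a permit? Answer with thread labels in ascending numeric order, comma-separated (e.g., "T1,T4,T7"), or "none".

Step 1: wait(T3) -> count=2 queue=[] holders={T3}
Step 2: wait(T4) -> count=1 queue=[] holders={T3,T4}
Step 3: wait(T2) -> count=0 queue=[] holders={T2,T3,T4}
Step 4: signal(T2) -> count=1 queue=[] holders={T3,T4}
Step 5: wait(T5) -> count=0 queue=[] holders={T3,T4,T5}
Step 6: signal(T4) -> count=1 queue=[] holders={T3,T5}
Step 7: wait(T2) -> count=0 queue=[] holders={T2,T3,T5}
Step 8: wait(T4) -> count=0 queue=[T4] holders={T2,T3,T5}
Step 9: wait(T1) -> count=0 queue=[T4,T1] holders={T2,T3,T5}
Step 10: signal(T3) -> count=0 queue=[T1] holders={T2,T4,T5}
Step 11: signal(T4) -> count=0 queue=[] holders={T1,T2,T5}
Step 12: signal(T2) -> count=1 queue=[] holders={T1,T5}
Final holders: T1,T5

Answer: T1,T5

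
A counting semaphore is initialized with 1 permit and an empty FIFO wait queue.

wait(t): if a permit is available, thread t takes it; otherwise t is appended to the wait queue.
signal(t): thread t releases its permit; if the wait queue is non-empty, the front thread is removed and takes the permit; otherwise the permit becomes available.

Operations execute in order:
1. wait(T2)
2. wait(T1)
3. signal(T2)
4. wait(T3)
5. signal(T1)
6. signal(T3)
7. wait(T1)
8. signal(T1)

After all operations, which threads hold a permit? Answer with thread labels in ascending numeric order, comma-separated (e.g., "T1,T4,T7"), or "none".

Answer: none

Derivation:
Step 1: wait(T2) -> count=0 queue=[] holders={T2}
Step 2: wait(T1) -> count=0 queue=[T1] holders={T2}
Step 3: signal(T2) -> count=0 queue=[] holders={T1}
Step 4: wait(T3) -> count=0 queue=[T3] holders={T1}
Step 5: signal(T1) -> count=0 queue=[] holders={T3}
Step 6: signal(T3) -> count=1 queue=[] holders={none}
Step 7: wait(T1) -> count=0 queue=[] holders={T1}
Step 8: signal(T1) -> count=1 queue=[] holders={none}
Final holders: none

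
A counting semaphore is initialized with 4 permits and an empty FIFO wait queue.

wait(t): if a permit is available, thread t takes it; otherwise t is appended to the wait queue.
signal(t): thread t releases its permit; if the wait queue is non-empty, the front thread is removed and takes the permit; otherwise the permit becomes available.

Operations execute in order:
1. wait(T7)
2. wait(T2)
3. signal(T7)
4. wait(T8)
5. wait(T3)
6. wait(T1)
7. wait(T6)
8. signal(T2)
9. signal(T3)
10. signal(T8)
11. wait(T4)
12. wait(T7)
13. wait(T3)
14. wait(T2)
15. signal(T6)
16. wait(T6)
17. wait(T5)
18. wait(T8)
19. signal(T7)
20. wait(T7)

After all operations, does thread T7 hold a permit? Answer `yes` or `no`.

Answer: no

Derivation:
Step 1: wait(T7) -> count=3 queue=[] holders={T7}
Step 2: wait(T2) -> count=2 queue=[] holders={T2,T7}
Step 3: signal(T7) -> count=3 queue=[] holders={T2}
Step 4: wait(T8) -> count=2 queue=[] holders={T2,T8}
Step 5: wait(T3) -> count=1 queue=[] holders={T2,T3,T8}
Step 6: wait(T1) -> count=0 queue=[] holders={T1,T2,T3,T8}
Step 7: wait(T6) -> count=0 queue=[T6] holders={T1,T2,T3,T8}
Step 8: signal(T2) -> count=0 queue=[] holders={T1,T3,T6,T8}
Step 9: signal(T3) -> count=1 queue=[] holders={T1,T6,T8}
Step 10: signal(T8) -> count=2 queue=[] holders={T1,T6}
Step 11: wait(T4) -> count=1 queue=[] holders={T1,T4,T6}
Step 12: wait(T7) -> count=0 queue=[] holders={T1,T4,T6,T7}
Step 13: wait(T3) -> count=0 queue=[T3] holders={T1,T4,T6,T7}
Step 14: wait(T2) -> count=0 queue=[T3,T2] holders={T1,T4,T6,T7}
Step 15: signal(T6) -> count=0 queue=[T2] holders={T1,T3,T4,T7}
Step 16: wait(T6) -> count=0 queue=[T2,T6] holders={T1,T3,T4,T7}
Step 17: wait(T5) -> count=0 queue=[T2,T6,T5] holders={T1,T3,T4,T7}
Step 18: wait(T8) -> count=0 queue=[T2,T6,T5,T8] holders={T1,T3,T4,T7}
Step 19: signal(T7) -> count=0 queue=[T6,T5,T8] holders={T1,T2,T3,T4}
Step 20: wait(T7) -> count=0 queue=[T6,T5,T8,T7] holders={T1,T2,T3,T4}
Final holders: {T1,T2,T3,T4} -> T7 not in holders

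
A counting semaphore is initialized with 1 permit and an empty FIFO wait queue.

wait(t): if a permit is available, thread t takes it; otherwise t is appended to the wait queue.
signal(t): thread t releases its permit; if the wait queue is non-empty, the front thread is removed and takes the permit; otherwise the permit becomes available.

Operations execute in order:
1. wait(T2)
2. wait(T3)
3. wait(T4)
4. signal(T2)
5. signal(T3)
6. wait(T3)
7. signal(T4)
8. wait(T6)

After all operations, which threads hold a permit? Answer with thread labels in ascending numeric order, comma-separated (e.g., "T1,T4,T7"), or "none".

Answer: T3

Derivation:
Step 1: wait(T2) -> count=0 queue=[] holders={T2}
Step 2: wait(T3) -> count=0 queue=[T3] holders={T2}
Step 3: wait(T4) -> count=0 queue=[T3,T4] holders={T2}
Step 4: signal(T2) -> count=0 queue=[T4] holders={T3}
Step 5: signal(T3) -> count=0 queue=[] holders={T4}
Step 6: wait(T3) -> count=0 queue=[T3] holders={T4}
Step 7: signal(T4) -> count=0 queue=[] holders={T3}
Step 8: wait(T6) -> count=0 queue=[T6] holders={T3}
Final holders: T3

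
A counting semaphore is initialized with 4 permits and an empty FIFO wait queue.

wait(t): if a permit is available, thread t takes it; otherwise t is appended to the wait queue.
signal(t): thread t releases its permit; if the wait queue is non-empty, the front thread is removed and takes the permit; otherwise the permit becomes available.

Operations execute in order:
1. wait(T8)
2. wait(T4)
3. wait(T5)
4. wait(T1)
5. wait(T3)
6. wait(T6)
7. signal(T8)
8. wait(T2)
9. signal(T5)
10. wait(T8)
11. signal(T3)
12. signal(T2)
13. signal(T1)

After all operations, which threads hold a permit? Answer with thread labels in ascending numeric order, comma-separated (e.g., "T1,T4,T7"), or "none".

Answer: T4,T6,T8

Derivation:
Step 1: wait(T8) -> count=3 queue=[] holders={T8}
Step 2: wait(T4) -> count=2 queue=[] holders={T4,T8}
Step 3: wait(T5) -> count=1 queue=[] holders={T4,T5,T8}
Step 4: wait(T1) -> count=0 queue=[] holders={T1,T4,T5,T8}
Step 5: wait(T3) -> count=0 queue=[T3] holders={T1,T4,T5,T8}
Step 6: wait(T6) -> count=0 queue=[T3,T6] holders={T1,T4,T5,T8}
Step 7: signal(T8) -> count=0 queue=[T6] holders={T1,T3,T4,T5}
Step 8: wait(T2) -> count=0 queue=[T6,T2] holders={T1,T3,T4,T5}
Step 9: signal(T5) -> count=0 queue=[T2] holders={T1,T3,T4,T6}
Step 10: wait(T8) -> count=0 queue=[T2,T8] holders={T1,T3,T4,T6}
Step 11: signal(T3) -> count=0 queue=[T8] holders={T1,T2,T4,T6}
Step 12: signal(T2) -> count=0 queue=[] holders={T1,T4,T6,T8}
Step 13: signal(T1) -> count=1 queue=[] holders={T4,T6,T8}
Final holders: T4,T6,T8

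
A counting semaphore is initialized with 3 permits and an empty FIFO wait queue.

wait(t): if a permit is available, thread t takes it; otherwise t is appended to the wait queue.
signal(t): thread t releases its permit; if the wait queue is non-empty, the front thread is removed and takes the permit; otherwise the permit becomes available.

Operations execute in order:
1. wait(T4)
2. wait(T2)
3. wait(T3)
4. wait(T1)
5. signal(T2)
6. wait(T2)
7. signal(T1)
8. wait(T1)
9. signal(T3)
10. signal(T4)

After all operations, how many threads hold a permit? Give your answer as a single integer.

Answer: 2

Derivation:
Step 1: wait(T4) -> count=2 queue=[] holders={T4}
Step 2: wait(T2) -> count=1 queue=[] holders={T2,T4}
Step 3: wait(T3) -> count=0 queue=[] holders={T2,T3,T4}
Step 4: wait(T1) -> count=0 queue=[T1] holders={T2,T3,T4}
Step 5: signal(T2) -> count=0 queue=[] holders={T1,T3,T4}
Step 6: wait(T2) -> count=0 queue=[T2] holders={T1,T3,T4}
Step 7: signal(T1) -> count=0 queue=[] holders={T2,T3,T4}
Step 8: wait(T1) -> count=0 queue=[T1] holders={T2,T3,T4}
Step 9: signal(T3) -> count=0 queue=[] holders={T1,T2,T4}
Step 10: signal(T4) -> count=1 queue=[] holders={T1,T2}
Final holders: {T1,T2} -> 2 thread(s)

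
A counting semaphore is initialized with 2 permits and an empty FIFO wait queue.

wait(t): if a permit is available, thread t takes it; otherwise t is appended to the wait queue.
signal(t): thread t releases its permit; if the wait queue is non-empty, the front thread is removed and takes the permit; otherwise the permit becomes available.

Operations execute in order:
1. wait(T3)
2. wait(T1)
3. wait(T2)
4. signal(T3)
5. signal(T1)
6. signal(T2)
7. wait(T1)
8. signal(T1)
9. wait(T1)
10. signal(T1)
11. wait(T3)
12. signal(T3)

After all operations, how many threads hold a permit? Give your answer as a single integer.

Step 1: wait(T3) -> count=1 queue=[] holders={T3}
Step 2: wait(T1) -> count=0 queue=[] holders={T1,T3}
Step 3: wait(T2) -> count=0 queue=[T2] holders={T1,T3}
Step 4: signal(T3) -> count=0 queue=[] holders={T1,T2}
Step 5: signal(T1) -> count=1 queue=[] holders={T2}
Step 6: signal(T2) -> count=2 queue=[] holders={none}
Step 7: wait(T1) -> count=1 queue=[] holders={T1}
Step 8: signal(T1) -> count=2 queue=[] holders={none}
Step 9: wait(T1) -> count=1 queue=[] holders={T1}
Step 10: signal(T1) -> count=2 queue=[] holders={none}
Step 11: wait(T3) -> count=1 queue=[] holders={T3}
Step 12: signal(T3) -> count=2 queue=[] holders={none}
Final holders: {none} -> 0 thread(s)

Answer: 0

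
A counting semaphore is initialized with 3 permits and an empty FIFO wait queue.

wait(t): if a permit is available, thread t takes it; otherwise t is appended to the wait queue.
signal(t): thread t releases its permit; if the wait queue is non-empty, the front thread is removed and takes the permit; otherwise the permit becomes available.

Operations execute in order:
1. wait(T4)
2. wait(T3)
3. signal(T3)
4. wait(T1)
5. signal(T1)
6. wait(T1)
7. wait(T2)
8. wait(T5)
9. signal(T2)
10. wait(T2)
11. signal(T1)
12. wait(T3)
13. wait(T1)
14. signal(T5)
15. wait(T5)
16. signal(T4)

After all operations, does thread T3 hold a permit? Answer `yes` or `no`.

Step 1: wait(T4) -> count=2 queue=[] holders={T4}
Step 2: wait(T3) -> count=1 queue=[] holders={T3,T4}
Step 3: signal(T3) -> count=2 queue=[] holders={T4}
Step 4: wait(T1) -> count=1 queue=[] holders={T1,T4}
Step 5: signal(T1) -> count=2 queue=[] holders={T4}
Step 6: wait(T1) -> count=1 queue=[] holders={T1,T4}
Step 7: wait(T2) -> count=0 queue=[] holders={T1,T2,T4}
Step 8: wait(T5) -> count=0 queue=[T5] holders={T1,T2,T4}
Step 9: signal(T2) -> count=0 queue=[] holders={T1,T4,T5}
Step 10: wait(T2) -> count=0 queue=[T2] holders={T1,T4,T5}
Step 11: signal(T1) -> count=0 queue=[] holders={T2,T4,T5}
Step 12: wait(T3) -> count=0 queue=[T3] holders={T2,T4,T5}
Step 13: wait(T1) -> count=0 queue=[T3,T1] holders={T2,T4,T5}
Step 14: signal(T5) -> count=0 queue=[T1] holders={T2,T3,T4}
Step 15: wait(T5) -> count=0 queue=[T1,T5] holders={T2,T3,T4}
Step 16: signal(T4) -> count=0 queue=[T5] holders={T1,T2,T3}
Final holders: {T1,T2,T3} -> T3 in holders

Answer: yes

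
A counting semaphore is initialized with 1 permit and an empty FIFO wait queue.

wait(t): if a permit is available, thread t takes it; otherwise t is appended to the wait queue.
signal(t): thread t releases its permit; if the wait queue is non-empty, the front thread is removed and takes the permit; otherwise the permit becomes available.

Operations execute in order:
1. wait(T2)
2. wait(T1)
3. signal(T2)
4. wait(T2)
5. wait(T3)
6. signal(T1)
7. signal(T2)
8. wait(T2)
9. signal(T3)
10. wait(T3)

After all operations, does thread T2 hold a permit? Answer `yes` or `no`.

Step 1: wait(T2) -> count=0 queue=[] holders={T2}
Step 2: wait(T1) -> count=0 queue=[T1] holders={T2}
Step 3: signal(T2) -> count=0 queue=[] holders={T1}
Step 4: wait(T2) -> count=0 queue=[T2] holders={T1}
Step 5: wait(T3) -> count=0 queue=[T2,T3] holders={T1}
Step 6: signal(T1) -> count=0 queue=[T3] holders={T2}
Step 7: signal(T2) -> count=0 queue=[] holders={T3}
Step 8: wait(T2) -> count=0 queue=[T2] holders={T3}
Step 9: signal(T3) -> count=0 queue=[] holders={T2}
Step 10: wait(T3) -> count=0 queue=[T3] holders={T2}
Final holders: {T2} -> T2 in holders

Answer: yes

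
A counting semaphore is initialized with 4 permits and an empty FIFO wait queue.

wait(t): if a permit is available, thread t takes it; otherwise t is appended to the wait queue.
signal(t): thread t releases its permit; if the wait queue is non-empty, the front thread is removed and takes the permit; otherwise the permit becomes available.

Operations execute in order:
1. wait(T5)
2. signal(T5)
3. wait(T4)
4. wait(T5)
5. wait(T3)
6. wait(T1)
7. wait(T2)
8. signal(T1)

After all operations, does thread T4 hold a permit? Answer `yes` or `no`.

Step 1: wait(T5) -> count=3 queue=[] holders={T5}
Step 2: signal(T5) -> count=4 queue=[] holders={none}
Step 3: wait(T4) -> count=3 queue=[] holders={T4}
Step 4: wait(T5) -> count=2 queue=[] holders={T4,T5}
Step 5: wait(T3) -> count=1 queue=[] holders={T3,T4,T5}
Step 6: wait(T1) -> count=0 queue=[] holders={T1,T3,T4,T5}
Step 7: wait(T2) -> count=0 queue=[T2] holders={T1,T3,T4,T5}
Step 8: signal(T1) -> count=0 queue=[] holders={T2,T3,T4,T5}
Final holders: {T2,T3,T4,T5} -> T4 in holders

Answer: yes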